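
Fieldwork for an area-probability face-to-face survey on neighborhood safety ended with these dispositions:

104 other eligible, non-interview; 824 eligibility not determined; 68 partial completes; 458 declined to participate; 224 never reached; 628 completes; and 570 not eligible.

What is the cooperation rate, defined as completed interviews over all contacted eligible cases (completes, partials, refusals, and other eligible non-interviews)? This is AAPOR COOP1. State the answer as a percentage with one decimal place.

49.9%

Top → 628
Denom → 628 + 68 + 458 + 104 = 1258
COOP1 = 628 / 1258 = 0.4992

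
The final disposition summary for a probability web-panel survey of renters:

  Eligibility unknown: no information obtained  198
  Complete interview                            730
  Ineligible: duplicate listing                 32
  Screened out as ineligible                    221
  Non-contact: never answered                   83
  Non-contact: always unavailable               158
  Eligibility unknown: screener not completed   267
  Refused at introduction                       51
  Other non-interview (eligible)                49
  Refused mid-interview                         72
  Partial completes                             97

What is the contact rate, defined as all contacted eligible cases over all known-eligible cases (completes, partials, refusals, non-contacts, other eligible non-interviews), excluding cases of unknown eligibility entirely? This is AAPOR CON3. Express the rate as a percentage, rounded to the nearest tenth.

80.6%

Refusals = 51 + 72 = 123
No contact after all attempts = 83 + 158 = 241
Unknown if eligible = 267 + 198 = 465
Not eligible = 221 + 32 = 253
Num: 730 + 97 + 123 + 49 = 999
Base: 730 + 97 + 123 + 241 + 49 = 1240
CON3 = 999 / 1240 = 0.8056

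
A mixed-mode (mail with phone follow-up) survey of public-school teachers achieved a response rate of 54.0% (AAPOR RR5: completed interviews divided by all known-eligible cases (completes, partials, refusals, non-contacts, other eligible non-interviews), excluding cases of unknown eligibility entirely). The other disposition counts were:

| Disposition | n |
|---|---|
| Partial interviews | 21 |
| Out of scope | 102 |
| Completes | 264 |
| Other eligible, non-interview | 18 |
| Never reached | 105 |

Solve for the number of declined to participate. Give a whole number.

RR5 = 264 / D = 0.540
D = 264 / 0.540 = 488.9
Rest of base = 408
declined to participate = 488.9 − 408 ≈ 81

81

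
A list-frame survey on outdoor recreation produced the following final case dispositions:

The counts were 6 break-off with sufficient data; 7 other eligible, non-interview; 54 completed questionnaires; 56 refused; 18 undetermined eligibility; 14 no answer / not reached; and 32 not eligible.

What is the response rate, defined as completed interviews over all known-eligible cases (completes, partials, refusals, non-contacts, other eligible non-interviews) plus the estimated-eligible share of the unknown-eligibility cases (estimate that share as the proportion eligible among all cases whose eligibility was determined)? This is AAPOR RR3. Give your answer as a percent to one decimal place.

35.6%

Numerator → 54
Determined eligible → 54 + 6 + 56 + 14 + 7 = 137
e = 137 / (137 + 32) = 137 / 169 = 0.8107
e × U → 0.8107 × 18 = 14.59
Base → 137 + 14.59 = 151.59
RR3 = 54 / 151.59 = 0.3562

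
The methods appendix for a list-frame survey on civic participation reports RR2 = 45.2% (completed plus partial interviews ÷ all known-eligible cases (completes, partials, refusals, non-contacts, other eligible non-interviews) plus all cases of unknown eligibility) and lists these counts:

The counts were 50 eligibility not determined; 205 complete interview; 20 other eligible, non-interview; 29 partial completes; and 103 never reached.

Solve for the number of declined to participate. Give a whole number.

111

Top → 205 + 29 = 234
RR2 = 234 / D = 0.452
D = 234 / 0.452 = 517.7
Remaining denominator categories sum to 407
declined to participate = 517.7 − 407 ≈ 111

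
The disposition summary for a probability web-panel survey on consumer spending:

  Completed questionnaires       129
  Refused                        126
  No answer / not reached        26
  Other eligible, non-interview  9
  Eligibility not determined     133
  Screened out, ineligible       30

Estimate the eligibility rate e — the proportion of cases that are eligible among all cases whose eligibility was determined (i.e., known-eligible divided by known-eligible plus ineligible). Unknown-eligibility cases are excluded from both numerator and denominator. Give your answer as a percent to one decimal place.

90.6%

Determined eligible = 129 + 126 + 26 + 9 = 290
e = 290 / (290 + 30) = 290 / 320 = 0.9062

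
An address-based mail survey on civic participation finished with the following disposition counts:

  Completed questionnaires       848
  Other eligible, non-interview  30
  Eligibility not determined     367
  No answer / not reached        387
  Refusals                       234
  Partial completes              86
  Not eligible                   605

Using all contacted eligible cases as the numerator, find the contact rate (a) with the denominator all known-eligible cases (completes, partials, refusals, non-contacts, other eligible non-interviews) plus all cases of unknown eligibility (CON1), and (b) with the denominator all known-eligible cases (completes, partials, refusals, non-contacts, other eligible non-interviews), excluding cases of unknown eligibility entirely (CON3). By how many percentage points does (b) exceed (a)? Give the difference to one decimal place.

14.2

Num: 848 + 86 + 234 + 30 = 1198
Denominator: 848 + 86 + 234 + 387 + 30 + 367 = 1952
CON1 = 1198 / 1952 = 0.6137
Denominator: 848 + 86 + 234 + 387 + 30 = 1585
CON3 = 1198 / 1585 = 0.7558
Difference = 75.58 − 61.37 = 14.21 percentage points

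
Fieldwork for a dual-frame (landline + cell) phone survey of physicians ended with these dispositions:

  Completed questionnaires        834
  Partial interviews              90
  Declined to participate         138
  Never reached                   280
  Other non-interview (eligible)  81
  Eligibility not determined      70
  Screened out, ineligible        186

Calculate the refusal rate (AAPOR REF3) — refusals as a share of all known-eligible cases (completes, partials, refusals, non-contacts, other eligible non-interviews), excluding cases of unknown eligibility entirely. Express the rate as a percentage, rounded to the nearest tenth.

9.7%

Numerator → 138
Denom → 834 + 90 + 138 + 280 + 81 = 1423
REF3 = 138 / 1423 = 0.0970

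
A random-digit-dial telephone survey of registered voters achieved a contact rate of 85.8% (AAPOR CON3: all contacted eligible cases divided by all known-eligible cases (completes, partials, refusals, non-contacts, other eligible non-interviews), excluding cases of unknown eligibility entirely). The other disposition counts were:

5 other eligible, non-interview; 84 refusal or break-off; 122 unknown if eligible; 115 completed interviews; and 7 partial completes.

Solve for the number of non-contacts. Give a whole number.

35

Top = 115 + 7 + 84 + 5 = 211
CON3 = 211 / D = 0.858
D = 211 / 0.858 = 245.9
Other denominator terms total 211
non-contacts = 245.9 − 211 ≈ 35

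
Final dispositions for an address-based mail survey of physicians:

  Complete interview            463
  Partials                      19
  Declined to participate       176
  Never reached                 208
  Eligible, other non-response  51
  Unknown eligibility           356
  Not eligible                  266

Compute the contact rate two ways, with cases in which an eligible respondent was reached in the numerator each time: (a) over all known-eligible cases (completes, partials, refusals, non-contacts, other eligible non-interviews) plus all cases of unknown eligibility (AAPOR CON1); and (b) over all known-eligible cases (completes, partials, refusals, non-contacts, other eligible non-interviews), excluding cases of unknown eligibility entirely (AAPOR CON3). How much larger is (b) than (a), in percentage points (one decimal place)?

Num: 463 + 19 + 176 + 51 = 709
Base: 463 + 19 + 176 + 208 + 51 + 356 = 1273
CON1 = 709 / 1273 = 0.5570
Base: 463 + 19 + 176 + 208 + 51 = 917
CON3 = 709 / 917 = 0.7732
Difference = 77.32 − 55.70 = 21.62 percentage points

21.6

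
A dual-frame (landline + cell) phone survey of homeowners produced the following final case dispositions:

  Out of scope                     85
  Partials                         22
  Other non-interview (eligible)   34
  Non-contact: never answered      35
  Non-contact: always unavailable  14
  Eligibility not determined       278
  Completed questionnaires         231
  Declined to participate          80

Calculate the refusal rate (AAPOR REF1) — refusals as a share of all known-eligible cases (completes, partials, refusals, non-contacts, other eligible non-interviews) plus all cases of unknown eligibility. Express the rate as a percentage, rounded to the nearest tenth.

Non-contacts = 35 + 14 = 49
Numerator: 80
Base: 231 + 22 + 80 + 49 + 34 + 278 = 694
REF1 = 80 / 694 = 0.1153

11.5%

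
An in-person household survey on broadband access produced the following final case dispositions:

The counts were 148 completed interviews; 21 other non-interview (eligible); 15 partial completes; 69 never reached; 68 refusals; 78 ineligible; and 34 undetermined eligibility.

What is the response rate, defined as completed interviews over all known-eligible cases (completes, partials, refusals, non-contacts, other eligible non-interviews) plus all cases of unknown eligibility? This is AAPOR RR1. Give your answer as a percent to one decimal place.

41.7%

Num → 148
Base → 148 + 15 + 68 + 69 + 21 + 34 = 355
RR1 = 148 / 355 = 0.4169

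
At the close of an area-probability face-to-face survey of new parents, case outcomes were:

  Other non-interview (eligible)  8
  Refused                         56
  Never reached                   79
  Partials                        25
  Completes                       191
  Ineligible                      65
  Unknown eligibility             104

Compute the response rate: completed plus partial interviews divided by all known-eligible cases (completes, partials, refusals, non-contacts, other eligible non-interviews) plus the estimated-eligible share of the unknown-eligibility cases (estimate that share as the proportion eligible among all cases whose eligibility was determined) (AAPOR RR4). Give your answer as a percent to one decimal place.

Top → 191 + 25 = 216
Known eligible → 191 + 25 + 56 + 79 + 8 = 359
e = 359 / (359 + 65) = 359 / 424 = 0.8467
Estimated eligible among unknowns → 0.8467 × 104 = 88.06
Denominator → 359 + 88.06 = 447.06
RR4 = 216 / 447.06 = 0.4832

48.3%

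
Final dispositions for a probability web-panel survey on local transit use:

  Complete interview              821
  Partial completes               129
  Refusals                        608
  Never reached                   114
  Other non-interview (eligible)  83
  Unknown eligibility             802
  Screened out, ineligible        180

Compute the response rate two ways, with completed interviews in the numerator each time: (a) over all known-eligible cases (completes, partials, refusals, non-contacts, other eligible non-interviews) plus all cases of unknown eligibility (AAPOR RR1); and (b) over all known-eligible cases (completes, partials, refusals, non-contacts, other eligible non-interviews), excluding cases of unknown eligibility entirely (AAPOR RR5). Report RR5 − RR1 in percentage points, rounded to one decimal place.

14.7

Numerator → 821
Denom → 821 + 129 + 608 + 114 + 83 + 802 = 2557
RR1 = 821 / 2557 = 0.3211
Denom → 821 + 129 + 608 + 114 + 83 = 1755
RR5 = 821 / 1755 = 0.4678
Difference = 46.78 − 32.11 = 14.67 percentage points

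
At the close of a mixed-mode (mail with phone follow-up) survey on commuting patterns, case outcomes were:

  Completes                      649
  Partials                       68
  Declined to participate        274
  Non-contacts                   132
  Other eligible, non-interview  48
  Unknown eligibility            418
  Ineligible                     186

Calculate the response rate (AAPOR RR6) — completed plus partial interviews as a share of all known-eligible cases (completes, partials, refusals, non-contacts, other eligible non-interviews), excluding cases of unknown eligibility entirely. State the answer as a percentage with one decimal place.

Numerator → 649 + 68 = 717
Base → 649 + 68 + 274 + 132 + 48 = 1171
RR6 = 717 / 1171 = 0.6123

61.2%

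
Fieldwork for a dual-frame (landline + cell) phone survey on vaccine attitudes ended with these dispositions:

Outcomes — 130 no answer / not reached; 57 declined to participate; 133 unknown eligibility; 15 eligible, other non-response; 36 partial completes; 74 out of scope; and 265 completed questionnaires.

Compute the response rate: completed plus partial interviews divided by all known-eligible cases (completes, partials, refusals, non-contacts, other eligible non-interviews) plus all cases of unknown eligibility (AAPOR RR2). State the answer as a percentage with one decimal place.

Num: 265 + 36 = 301
Base: 265 + 36 + 57 + 130 + 15 + 133 = 636
RR2 = 301 / 636 = 0.4733

47.3%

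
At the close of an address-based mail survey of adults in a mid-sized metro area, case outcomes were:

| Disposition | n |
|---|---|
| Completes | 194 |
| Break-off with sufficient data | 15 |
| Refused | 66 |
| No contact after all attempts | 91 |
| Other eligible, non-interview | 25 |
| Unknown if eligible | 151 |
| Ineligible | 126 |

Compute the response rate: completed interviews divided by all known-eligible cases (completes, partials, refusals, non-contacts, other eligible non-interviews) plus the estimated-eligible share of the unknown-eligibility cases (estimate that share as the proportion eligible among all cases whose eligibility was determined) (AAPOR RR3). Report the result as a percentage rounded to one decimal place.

Numerator → 194
Determined eligible → 194 + 15 + 66 + 91 + 25 = 391
e = 391 / (391 + 126) = 391 / 517 = 0.7563
e × U → 0.7563 × 151 = 114.20
Base → 391 + 114.20 = 505.20
RR3 = 194 / 505.20 = 0.3840

38.4%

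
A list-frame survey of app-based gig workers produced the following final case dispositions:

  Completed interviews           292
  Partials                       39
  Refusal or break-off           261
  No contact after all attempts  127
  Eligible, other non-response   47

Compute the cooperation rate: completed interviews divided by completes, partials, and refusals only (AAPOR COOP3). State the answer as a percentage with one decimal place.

49.3%

Numerator = 292
Denominator = 292 + 39 + 261 = 592
COOP3 = 292 / 592 = 0.4932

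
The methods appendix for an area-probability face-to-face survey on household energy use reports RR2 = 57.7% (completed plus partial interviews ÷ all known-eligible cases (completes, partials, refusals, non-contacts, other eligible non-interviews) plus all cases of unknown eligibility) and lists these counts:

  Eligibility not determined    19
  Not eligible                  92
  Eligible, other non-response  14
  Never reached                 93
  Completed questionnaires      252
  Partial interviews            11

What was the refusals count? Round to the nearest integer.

Numerator → 252 + 11 = 263
RR2 = 263 / D = 0.577
D = 263 / 0.577 = 455.8
Other denominator terms total 389
refusals = 455.8 − 389 ≈ 67

67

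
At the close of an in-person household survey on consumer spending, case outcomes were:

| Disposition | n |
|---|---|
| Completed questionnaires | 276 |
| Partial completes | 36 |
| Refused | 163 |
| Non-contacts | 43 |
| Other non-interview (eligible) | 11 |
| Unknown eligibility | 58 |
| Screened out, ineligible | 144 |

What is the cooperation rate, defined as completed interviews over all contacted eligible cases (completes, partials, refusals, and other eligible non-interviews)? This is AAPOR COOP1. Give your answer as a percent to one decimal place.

56.8%

Num: 276
Denom: 276 + 36 + 163 + 11 = 486
COOP1 = 276 / 486 = 0.5679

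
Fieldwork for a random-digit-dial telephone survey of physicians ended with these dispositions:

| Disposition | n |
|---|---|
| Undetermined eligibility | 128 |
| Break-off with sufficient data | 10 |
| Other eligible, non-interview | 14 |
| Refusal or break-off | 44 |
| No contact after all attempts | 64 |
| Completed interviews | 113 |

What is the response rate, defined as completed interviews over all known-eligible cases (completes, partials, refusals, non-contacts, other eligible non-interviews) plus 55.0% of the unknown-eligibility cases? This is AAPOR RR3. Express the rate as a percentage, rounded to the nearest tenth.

Num = 113
Determined eligible = 113 + 10 + 44 + 64 + 14 = 245
Eligible share of unknowns = 0.5500 × 128 = 70.40
Base = 245 + 70.40 = 315.40
RR3 = 113 / 315.40 = 0.3583

35.8%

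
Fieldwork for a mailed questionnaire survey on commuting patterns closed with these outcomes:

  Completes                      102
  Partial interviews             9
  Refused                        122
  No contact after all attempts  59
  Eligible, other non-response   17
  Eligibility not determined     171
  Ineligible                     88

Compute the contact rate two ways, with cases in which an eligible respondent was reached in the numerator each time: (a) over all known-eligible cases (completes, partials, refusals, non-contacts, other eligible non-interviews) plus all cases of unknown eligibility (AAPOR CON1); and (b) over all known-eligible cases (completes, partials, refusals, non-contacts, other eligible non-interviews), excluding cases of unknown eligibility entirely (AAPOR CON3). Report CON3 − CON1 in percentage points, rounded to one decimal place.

Top = 102 + 9 + 122 + 17 = 250
Denominator = 102 + 9 + 122 + 59 + 17 + 171 = 480
CON1 = 250 / 480 = 0.5208
Denominator = 102 + 9 + 122 + 59 + 17 = 309
CON3 = 250 / 309 = 0.8091
Difference = 80.91 − 52.08 = 28.83 percentage points

28.8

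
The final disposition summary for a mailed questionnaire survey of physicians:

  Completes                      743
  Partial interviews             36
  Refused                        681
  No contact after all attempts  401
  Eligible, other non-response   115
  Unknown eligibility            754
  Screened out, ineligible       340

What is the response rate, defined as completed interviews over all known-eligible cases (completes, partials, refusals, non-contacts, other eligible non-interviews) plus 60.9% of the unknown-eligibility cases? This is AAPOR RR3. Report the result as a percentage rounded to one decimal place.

30.5%

Num = 743
Eligible (known) = 743 + 36 + 681 + 401 + 115 = 1976
Estimated eligible among unknowns = 0.6090 × 754 = 459.19
Base = 1976 + 459.19 = 2435.19
RR3 = 743 / 2435.19 = 0.3051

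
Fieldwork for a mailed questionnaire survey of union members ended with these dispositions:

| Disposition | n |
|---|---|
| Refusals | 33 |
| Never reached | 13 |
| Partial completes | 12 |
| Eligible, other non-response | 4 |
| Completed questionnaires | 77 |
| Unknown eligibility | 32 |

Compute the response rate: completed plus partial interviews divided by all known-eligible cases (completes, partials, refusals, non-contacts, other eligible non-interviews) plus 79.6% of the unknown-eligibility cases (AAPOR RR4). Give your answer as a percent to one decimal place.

Numerator → 77 + 12 = 89
Determined eligible → 77 + 12 + 33 + 13 + 4 = 139
Estimated eligible among unknowns → 0.7960 × 32 = 25.47
Denom → 139 + 25.47 = 164.47
RR4 = 89 / 164.47 = 0.5411

54.1%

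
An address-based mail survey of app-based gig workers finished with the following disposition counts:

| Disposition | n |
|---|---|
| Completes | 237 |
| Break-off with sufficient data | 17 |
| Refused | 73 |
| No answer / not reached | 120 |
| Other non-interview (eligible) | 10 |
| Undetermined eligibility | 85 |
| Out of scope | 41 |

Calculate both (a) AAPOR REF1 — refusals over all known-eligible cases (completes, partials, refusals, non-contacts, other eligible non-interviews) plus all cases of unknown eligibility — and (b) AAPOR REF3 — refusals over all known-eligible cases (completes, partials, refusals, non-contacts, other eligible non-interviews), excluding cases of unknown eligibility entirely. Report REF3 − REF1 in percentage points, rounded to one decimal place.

2.5

Top = 73
Denominator = 237 + 17 + 73 + 120 + 10 + 85 = 542
REF1 = 73 / 542 = 0.1347
Denominator = 237 + 17 + 73 + 120 + 10 = 457
REF3 = 73 / 457 = 0.1597
Difference = 15.97 − 13.47 = 2.50 percentage points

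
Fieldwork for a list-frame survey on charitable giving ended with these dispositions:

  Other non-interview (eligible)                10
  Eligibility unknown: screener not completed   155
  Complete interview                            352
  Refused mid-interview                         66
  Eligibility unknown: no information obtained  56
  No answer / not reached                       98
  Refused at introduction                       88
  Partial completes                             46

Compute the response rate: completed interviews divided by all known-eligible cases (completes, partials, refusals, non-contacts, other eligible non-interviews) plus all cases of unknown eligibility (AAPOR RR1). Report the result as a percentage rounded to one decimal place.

40.4%

Refusal or break-off = 88 + 66 = 154
Eligibility not determined = 155 + 56 = 211
Num: 352
Denom: 352 + 46 + 154 + 98 + 10 + 211 = 871
RR1 = 352 / 871 = 0.4041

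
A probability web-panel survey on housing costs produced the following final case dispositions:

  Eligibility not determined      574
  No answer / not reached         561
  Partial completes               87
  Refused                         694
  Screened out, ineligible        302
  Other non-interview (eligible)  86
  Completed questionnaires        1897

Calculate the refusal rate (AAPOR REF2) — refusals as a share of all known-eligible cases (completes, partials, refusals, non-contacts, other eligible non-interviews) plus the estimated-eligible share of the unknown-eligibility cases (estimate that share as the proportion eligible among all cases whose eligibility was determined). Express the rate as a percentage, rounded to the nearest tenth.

Num = 694
Eligible (known) = 1897 + 87 + 694 + 561 + 86 = 3325
e = 3325 / (3325 + 302) = 3325 / 3627 = 0.9167
e × U = 0.9167 × 574 = 526.19
Base = 3325 + 526.19 = 3851.19
REF2 = 694 / 3851.19 = 0.1802

18.0%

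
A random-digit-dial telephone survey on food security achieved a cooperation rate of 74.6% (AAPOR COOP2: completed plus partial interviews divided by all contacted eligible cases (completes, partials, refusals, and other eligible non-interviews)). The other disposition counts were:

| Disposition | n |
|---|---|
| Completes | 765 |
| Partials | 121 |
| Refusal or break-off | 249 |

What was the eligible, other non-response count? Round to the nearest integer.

Top → 765 + 121 = 886
COOP2 = 886 / D = 0.746
D = 886 / 0.746 = 1187.7
Rest of base = 1135
eligible, other non-response = 1187.7 − 1135 ≈ 53

53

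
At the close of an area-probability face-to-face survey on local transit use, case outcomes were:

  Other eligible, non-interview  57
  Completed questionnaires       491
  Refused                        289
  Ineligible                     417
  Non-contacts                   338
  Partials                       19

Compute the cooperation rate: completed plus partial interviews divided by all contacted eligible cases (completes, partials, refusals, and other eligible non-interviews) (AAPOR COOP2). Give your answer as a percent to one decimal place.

59.6%

Numerator → 491 + 19 = 510
Denom → 491 + 19 + 289 + 57 = 856
COOP2 = 510 / 856 = 0.5958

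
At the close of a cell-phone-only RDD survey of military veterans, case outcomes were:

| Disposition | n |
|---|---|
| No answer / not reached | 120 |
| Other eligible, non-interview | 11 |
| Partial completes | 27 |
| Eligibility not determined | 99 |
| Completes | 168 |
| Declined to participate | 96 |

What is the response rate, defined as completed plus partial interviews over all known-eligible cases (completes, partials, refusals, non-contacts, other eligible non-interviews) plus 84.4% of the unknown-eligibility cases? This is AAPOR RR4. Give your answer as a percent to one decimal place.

Top → 168 + 27 = 195
Known eligible → 168 + 27 + 96 + 120 + 11 = 422
Estimated eligible among unknowns → 0.8440 × 99 = 83.56
Base → 422 + 83.56 = 505.56
RR4 = 195 / 505.56 = 0.3857

38.6%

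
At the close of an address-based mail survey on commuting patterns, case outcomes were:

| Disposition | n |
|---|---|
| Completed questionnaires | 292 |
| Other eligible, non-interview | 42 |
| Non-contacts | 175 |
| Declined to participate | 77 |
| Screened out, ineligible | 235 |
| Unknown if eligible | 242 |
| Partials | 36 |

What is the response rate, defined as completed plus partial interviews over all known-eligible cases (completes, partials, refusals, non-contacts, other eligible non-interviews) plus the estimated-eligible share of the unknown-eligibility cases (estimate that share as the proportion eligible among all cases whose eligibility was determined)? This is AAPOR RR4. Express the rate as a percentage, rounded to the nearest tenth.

Numerator: 292 + 36 = 328
Determined eligible: 292 + 36 + 77 + 175 + 42 = 622
e = 622 / (622 + 235) = 622 / 857 = 0.7258
e × U: 0.7258 × 242 = 175.64
Base: 622 + 175.64 = 797.64
RR4 = 328 / 797.64 = 0.4112

41.1%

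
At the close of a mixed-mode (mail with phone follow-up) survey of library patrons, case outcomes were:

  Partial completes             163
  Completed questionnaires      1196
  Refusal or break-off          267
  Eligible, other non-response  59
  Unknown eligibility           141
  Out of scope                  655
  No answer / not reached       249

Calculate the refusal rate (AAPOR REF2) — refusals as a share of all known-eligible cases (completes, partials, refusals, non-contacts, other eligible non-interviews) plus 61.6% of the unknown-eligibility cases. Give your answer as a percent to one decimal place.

Top: 267
Known eligible: 1196 + 163 + 267 + 249 + 59 = 1934
Eligible share of unknowns: 0.6160 × 141 = 86.86
Base: 1934 + 86.86 = 2020.86
REF2 = 267 / 2020.86 = 0.1321

13.2%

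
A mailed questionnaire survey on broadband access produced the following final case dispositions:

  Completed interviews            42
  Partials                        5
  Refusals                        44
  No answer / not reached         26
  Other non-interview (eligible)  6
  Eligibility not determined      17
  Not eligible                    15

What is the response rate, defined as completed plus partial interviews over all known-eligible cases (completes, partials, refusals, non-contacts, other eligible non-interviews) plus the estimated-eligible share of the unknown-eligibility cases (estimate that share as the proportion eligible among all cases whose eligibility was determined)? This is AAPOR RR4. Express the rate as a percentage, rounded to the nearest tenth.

Top: 42 + 5 = 47
Determined eligible: 42 + 5 + 44 + 26 + 6 = 123
e = 123 / (123 + 15) = 123 / 138 = 0.8913
Estimated eligible among unknowns: 0.8913 × 17 = 15.15
Base: 123 + 15.15 = 138.15
RR4 = 47 / 138.15 = 0.3402

34.0%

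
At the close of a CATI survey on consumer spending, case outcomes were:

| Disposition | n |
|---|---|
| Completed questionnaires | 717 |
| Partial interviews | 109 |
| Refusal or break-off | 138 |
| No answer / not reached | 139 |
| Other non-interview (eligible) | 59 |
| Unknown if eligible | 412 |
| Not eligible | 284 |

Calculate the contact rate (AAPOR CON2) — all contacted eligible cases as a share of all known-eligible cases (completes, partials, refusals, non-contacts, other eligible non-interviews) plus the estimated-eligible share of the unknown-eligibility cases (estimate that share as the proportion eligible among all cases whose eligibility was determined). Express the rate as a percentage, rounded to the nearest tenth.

68.5%

Numerator = 717 + 109 + 138 + 59 = 1023
Known eligible = 717 + 109 + 138 + 139 + 59 = 1162
e = 1162 / (1162 + 284) = 1162 / 1446 = 0.8036
e × U = 0.8036 × 412 = 331.08
Base = 1162 + 331.08 = 1493.08
CON2 = 1023 / 1493.08 = 0.6852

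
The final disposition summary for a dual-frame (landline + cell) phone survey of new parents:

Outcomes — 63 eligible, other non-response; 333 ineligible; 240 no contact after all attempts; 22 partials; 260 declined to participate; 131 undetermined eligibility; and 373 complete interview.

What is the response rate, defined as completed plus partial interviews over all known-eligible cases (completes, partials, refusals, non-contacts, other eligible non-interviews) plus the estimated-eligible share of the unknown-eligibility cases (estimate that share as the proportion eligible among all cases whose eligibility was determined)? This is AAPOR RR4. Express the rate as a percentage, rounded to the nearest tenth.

37.4%

Top → 373 + 22 = 395
Eligible (known) → 373 + 22 + 260 + 240 + 63 = 958
e = 958 / (958 + 333) = 958 / 1291 = 0.7421
e × U → 0.7421 × 131 = 97.22
Denominator → 958 + 97.22 = 1055.22
RR4 = 395 / 1055.22 = 0.3743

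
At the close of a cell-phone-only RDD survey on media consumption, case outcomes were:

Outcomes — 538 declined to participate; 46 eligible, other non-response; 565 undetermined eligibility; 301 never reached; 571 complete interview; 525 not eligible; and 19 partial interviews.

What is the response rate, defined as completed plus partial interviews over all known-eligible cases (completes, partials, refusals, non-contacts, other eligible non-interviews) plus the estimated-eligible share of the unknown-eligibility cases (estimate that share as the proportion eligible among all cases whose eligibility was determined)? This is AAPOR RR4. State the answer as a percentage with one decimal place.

31.2%

Top: 571 + 19 = 590
Eligible (known): 571 + 19 + 538 + 301 + 46 = 1475
e = 1475 / (1475 + 525) = 1475 / 2000 = 0.7375
e × U: 0.7375 × 565 = 416.69
Denom: 1475 + 416.69 = 1891.69
RR4 = 590 / 1891.69 = 0.3119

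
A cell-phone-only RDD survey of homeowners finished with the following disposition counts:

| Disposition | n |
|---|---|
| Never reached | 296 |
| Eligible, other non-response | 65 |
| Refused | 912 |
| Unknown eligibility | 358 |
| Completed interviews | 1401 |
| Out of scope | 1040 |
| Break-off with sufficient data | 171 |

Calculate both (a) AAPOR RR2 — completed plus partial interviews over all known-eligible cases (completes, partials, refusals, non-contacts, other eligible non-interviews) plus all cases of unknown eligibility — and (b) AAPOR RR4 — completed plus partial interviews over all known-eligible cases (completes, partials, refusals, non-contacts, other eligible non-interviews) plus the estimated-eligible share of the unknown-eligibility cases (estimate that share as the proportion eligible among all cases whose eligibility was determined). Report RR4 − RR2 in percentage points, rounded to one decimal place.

Num → 1401 + 171 = 1572
Denominator → 1401 + 171 + 912 + 296 + 65 + 358 = 3203
RR2 = 1572 / 3203 = 0.4908
Known eligible → 1401 + 171 + 912 + 296 + 65 = 2845
e = 2845 / (2845 + 1040) = 2845 / 3885 = 0.7323
e × U → 0.7323 × 358 = 262.16
Denominator → 2845 + 262.16 = 3107.16
RR4 = 1572 / 3107.16 = 0.5059
Difference = 50.59 − 49.08 = 1.51 percentage points

1.5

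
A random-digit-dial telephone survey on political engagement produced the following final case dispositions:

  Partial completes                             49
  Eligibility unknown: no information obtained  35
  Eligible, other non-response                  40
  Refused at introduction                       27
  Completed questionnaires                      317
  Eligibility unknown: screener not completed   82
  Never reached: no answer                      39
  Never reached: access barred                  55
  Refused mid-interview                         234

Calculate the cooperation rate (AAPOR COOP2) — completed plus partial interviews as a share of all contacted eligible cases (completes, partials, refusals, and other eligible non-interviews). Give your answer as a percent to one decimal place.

54.9%

Refusals = 27 + 234 = 261
No answer / not reached = 39 + 55 = 94
Undetermined eligibility = 82 + 35 = 117
Num = 317 + 49 = 366
Base = 317 + 49 + 261 + 40 = 667
COOP2 = 366 / 667 = 0.5487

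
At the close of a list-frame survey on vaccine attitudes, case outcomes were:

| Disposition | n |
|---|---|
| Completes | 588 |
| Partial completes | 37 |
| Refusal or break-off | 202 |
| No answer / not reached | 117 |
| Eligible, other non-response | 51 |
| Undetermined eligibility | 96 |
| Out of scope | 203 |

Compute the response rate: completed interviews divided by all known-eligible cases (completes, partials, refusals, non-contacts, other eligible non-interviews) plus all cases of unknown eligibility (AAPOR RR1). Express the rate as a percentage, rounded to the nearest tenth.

Top = 588
Denom = 588 + 37 + 202 + 117 + 51 + 96 = 1091
RR1 = 588 / 1091 = 0.5390

53.9%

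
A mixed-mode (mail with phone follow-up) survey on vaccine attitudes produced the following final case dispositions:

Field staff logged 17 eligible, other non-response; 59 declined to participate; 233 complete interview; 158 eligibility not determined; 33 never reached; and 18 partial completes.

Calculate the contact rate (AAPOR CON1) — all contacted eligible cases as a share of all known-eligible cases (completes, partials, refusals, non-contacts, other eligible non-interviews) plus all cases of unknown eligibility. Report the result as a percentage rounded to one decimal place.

Numerator → 233 + 18 + 59 + 17 = 327
Denominator → 233 + 18 + 59 + 33 + 17 + 158 = 518
CON1 = 327 / 518 = 0.6313

63.1%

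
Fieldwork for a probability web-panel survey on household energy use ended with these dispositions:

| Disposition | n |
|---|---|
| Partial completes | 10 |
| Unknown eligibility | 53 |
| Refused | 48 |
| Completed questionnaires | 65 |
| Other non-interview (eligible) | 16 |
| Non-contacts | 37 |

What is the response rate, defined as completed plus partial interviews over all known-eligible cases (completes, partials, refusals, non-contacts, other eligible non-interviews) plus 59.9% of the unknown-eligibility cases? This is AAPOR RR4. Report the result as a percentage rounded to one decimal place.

Num = 65 + 10 = 75
Determined eligible = 65 + 10 + 48 + 37 + 16 = 176
Estimated eligible among unknowns = 0.5990 × 53 = 31.75
Base = 176 + 31.75 = 207.75
RR4 = 75 / 207.75 = 0.3610

36.1%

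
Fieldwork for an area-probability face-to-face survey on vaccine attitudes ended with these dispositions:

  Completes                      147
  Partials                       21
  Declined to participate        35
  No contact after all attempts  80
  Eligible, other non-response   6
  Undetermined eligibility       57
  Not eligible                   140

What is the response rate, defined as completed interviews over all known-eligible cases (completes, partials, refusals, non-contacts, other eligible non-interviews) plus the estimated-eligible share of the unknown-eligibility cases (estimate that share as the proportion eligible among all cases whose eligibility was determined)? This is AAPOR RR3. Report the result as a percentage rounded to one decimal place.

44.9%

Numerator = 147
Known eligible = 147 + 21 + 35 + 80 + 6 = 289
e = 289 / (289 + 140) = 289 / 429 = 0.6737
e × U = 0.6737 × 57 = 38.40
Denominator = 289 + 38.40 = 327.40
RR3 = 147 / 327.40 = 0.4490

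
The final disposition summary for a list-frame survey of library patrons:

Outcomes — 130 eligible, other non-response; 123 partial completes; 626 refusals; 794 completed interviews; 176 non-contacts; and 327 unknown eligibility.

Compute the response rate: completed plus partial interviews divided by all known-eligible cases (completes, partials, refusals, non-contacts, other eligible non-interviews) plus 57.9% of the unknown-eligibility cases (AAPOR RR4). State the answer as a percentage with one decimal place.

Num = 794 + 123 = 917
Known eligible = 794 + 123 + 626 + 176 + 130 = 1849
Estimated eligible among unknowns = 0.5790 × 327 = 189.33
Denom = 1849 + 189.33 = 2038.33
RR4 = 917 / 2038.33 = 0.4499

45.0%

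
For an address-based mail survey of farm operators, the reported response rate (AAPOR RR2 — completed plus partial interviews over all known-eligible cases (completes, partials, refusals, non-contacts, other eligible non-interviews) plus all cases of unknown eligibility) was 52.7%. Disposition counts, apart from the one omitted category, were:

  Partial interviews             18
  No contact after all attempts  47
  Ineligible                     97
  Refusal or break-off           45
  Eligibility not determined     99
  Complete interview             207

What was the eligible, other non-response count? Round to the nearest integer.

Top → 207 + 18 = 225
RR2 = 225 / D = 0.527
D = 225 / 0.527 = 426.9
Other denominator terms total 416
eligible, other non-response = 426.9 − 416 ≈ 11

11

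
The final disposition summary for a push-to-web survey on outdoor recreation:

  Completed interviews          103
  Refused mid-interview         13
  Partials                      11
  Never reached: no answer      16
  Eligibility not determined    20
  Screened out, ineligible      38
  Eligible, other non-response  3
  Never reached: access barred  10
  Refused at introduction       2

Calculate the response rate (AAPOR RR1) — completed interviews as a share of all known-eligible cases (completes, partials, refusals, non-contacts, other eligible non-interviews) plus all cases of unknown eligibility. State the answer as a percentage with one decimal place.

57.9%

Refusal or break-off = 2 + 13 = 15
No contact after all attempts = 16 + 10 = 26
Top = 103
Denom = 103 + 11 + 15 + 26 + 3 + 20 = 178
RR1 = 103 / 178 = 0.5787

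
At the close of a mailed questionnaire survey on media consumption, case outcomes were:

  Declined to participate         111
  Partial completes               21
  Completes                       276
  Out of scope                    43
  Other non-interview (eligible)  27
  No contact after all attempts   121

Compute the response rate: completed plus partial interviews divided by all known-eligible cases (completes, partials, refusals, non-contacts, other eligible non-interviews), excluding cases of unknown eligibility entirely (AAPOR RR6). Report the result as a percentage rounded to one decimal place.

Num → 276 + 21 = 297
Denom → 276 + 21 + 111 + 121 + 27 = 556
RR6 = 297 / 556 = 0.5342

53.4%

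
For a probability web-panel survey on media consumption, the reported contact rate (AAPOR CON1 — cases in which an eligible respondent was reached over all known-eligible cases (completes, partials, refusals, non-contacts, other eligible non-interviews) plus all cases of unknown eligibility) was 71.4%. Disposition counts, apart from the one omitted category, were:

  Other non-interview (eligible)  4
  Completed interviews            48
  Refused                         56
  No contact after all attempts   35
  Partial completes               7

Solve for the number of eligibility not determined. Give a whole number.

Numerator = 48 + 7 + 56 + 4 = 115
CON1 = 115 / D = 0.714
D = 115 / 0.714 = 161.1
Remaining denominator categories sum to 150
eligibility not determined = 161.1 − 150 ≈ 11

11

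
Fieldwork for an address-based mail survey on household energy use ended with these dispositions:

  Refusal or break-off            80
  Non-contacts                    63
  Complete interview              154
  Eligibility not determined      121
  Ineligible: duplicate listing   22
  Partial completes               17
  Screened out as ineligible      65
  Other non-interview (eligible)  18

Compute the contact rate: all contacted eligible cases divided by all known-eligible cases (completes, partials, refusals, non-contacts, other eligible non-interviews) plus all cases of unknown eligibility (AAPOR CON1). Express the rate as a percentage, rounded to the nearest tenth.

59.4%

Out of scope = 65 + 22 = 87
Numerator = 154 + 17 + 80 + 18 = 269
Denominator = 154 + 17 + 80 + 63 + 18 + 121 = 453
CON1 = 269 / 453 = 0.5938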